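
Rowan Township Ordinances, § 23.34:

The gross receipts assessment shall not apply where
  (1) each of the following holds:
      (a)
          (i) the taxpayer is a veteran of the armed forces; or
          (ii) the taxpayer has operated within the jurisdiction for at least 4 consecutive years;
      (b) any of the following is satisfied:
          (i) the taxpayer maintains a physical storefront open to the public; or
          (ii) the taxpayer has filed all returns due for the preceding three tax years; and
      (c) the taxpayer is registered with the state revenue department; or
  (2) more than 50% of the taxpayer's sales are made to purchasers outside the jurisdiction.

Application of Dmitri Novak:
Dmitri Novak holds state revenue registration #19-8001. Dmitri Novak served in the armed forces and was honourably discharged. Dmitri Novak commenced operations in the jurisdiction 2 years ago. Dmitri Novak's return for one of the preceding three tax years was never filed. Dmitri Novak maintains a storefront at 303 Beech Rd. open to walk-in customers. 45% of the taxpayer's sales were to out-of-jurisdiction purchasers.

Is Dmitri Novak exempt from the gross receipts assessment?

(i) veteran — met.
(ii) ≥ 4 yrs in jurisdiction — fails.
So (a) is satisfied (T OR F).
(i) has storefront — holds.
(ii) returns current — not satisfied.
(b): T OR F → true.
(c) state-registered — met.
So (1) is satisfied (T AND T AND T).
(2) >50% out-of-jur. sales — not met.
Overall: T OR F → true.

Yes — exempt.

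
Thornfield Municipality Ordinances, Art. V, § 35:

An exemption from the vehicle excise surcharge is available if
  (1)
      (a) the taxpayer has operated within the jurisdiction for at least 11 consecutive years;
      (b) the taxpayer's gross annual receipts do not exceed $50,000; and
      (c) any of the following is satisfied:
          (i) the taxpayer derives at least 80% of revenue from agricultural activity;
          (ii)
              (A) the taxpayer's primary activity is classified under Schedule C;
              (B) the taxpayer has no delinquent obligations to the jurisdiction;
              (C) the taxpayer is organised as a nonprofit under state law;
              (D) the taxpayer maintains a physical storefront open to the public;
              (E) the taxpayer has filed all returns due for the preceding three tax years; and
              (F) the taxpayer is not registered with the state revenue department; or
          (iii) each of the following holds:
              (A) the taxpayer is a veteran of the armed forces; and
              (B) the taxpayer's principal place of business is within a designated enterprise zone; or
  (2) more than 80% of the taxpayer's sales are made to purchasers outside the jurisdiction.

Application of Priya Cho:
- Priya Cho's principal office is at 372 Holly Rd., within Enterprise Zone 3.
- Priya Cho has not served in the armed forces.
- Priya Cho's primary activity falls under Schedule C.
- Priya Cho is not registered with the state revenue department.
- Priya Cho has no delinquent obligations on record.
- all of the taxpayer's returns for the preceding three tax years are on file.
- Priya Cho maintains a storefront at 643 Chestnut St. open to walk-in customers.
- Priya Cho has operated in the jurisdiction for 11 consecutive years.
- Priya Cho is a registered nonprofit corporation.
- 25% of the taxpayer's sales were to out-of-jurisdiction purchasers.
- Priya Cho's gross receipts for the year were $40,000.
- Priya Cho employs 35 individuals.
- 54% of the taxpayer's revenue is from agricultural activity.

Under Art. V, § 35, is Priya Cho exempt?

Yes — exempt.

(a) ≥ 11 yrs in jurisdiction — met.
(b) receipts ≤ $50,000 — met.
(i) ≥80% agricultural — fails.
(A) Schedule C activity — met.
(B) no delinquency — satisfied.
(C) nonprofit — holds.
(D) has storefront — met.
(E) returns current — holds.
(F) not (state-registered) — satisfied.
(ii): T AND T AND T AND T AND T AND T → true.
(A) veteran — not satisfied.
(B) in enterprise zone — holds.
So (iii) is not satisfied (F AND T).
(c) = F OR T OR F = true.
(1): T AND T AND T → true.
(2) >80% out-of-jur. sales — fails.
Overall: T OR F → true.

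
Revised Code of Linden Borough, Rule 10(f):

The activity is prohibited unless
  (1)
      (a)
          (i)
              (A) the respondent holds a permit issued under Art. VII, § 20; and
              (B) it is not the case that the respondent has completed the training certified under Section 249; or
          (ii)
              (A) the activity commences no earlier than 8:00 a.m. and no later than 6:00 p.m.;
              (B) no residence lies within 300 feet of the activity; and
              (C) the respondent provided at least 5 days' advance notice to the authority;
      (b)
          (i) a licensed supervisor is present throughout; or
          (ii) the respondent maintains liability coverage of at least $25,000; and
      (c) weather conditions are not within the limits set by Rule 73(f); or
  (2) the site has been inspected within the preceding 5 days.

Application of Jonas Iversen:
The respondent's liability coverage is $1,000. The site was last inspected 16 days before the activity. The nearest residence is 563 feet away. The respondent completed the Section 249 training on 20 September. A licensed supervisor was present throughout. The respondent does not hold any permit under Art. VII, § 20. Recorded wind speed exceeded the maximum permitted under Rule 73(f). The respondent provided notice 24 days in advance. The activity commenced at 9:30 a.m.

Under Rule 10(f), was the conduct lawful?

Yes — lawful.

(A) holds permit — not satisfied.
(B) not (training certified) — not met.
(i) = F AND F = false.
(A) start within hours — met.
(B) no residence in 300 ft — satisfied.
(C) ≥5 days' notice — holds.
(ii): T AND T AND T → true.
So (a) is satisfied (F OR T).
(i) supervisor present — met.
(ii) coverage ≥ $25,000 — fails.
So (b) is satisfied (T OR F).
(c) not (weather ok) — holds.
So (1) is satisfied (T AND T AND T).
(2) site inspected — fails.
Overall: T OR F → true.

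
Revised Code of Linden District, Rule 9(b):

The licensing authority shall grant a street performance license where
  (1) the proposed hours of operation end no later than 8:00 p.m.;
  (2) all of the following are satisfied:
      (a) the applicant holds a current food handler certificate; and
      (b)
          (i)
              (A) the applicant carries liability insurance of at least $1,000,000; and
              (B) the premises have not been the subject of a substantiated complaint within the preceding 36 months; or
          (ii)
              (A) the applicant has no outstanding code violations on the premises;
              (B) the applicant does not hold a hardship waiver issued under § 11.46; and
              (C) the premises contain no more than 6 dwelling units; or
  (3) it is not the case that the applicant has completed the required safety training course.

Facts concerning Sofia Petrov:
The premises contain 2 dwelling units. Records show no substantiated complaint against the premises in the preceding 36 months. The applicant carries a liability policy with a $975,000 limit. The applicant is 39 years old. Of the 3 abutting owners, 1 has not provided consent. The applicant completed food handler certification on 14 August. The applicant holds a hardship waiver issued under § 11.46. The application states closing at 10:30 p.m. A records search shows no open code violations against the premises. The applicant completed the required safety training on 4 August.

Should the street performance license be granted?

(1) closes by 8 p.m. — not met.
(a) food handler cert. — met.
(A) insurance ≥ $1,000,000 — not satisfied.
(B) no complaint in 36 mo. — holds.
So (i) is not satisfied (F AND T).
(A) no code violations — met.
(B) not (hardship waiver) — not satisfied.
(C) ≤ 6 units — holds.
So (ii) is not satisfied (T AND F AND T).
(b): F OR F → false.
(2) = T AND F = false.
(3) not (safety training) — fails.
So Overall is not satisfied (F OR F OR F).

No — denied.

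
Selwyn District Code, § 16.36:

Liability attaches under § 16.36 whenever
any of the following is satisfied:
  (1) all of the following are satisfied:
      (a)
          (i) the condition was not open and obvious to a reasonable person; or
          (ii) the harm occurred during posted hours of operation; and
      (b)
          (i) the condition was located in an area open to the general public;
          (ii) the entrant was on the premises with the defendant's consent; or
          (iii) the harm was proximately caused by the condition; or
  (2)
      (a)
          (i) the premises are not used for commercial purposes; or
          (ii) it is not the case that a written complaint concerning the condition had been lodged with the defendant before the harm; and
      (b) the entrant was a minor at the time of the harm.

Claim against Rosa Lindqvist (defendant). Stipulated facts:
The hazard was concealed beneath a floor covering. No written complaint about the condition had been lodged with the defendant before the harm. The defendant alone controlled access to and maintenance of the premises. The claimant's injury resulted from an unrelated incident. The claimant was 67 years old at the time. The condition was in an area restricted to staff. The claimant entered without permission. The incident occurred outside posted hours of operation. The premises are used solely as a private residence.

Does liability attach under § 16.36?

No — not liable.

(i) not open/obvious — met.
(ii) during posted hours — not met.
So (a) is satisfied (T OR F).
(i) public area — fails.
(ii) consent to enter — not met.
(iii) proximate cause — fails.
(b): F OR F OR F → false.
(1): T AND F → false.
(i) not (commercial use) — holds.
(ii) not (complaint lodged) — satisfied.
(a) = T OR T = true.
(b) entrant a minor — not met.
So (2) is not satisfied (T AND F).
So Overall is not satisfied (F OR F).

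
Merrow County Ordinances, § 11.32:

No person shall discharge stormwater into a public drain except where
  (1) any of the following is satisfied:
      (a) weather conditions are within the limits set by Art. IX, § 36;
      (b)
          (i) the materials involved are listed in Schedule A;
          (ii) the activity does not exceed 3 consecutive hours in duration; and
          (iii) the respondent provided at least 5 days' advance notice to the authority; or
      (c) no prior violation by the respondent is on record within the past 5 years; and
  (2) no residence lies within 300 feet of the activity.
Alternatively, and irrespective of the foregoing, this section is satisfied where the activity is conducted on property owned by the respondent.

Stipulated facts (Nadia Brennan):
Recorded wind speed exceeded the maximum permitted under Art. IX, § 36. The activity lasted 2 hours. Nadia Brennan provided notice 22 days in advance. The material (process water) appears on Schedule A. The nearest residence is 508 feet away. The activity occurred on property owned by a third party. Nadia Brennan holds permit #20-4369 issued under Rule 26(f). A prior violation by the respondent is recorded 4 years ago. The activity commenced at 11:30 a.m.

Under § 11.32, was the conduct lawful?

(a) weather ok — not met.
(i) Schedule A material — met.
(ii) ≤ 3 hrs duration — holds.
(iii) ≥5 days' notice — met.
So (b) is satisfied (T AND T AND T).
(c) no prior violation — not met.
(1): F OR T OR F → true.
(2) no residence in 300 ft — holds.
Overall: T AND T → true.
Exception (own property) — not satisfied.
Result: main true OR exception false → true.

Yes — lawful.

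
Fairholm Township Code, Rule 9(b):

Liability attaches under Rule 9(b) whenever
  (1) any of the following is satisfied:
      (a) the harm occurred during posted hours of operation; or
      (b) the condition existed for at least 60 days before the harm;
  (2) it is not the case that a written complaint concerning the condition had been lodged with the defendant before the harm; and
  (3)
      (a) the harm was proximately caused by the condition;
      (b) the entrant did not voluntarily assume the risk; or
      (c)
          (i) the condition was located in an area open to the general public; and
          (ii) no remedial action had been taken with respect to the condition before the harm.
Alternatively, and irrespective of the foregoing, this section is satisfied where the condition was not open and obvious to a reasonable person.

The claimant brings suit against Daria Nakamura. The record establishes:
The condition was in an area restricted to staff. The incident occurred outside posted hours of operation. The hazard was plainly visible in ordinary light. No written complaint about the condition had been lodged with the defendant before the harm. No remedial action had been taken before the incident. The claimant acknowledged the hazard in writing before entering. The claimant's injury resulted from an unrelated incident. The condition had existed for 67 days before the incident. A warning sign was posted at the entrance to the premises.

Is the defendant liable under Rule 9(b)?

(a) during posted hours — not met.
(b) condition ≥60 days old — holds.
So (1) is satisfied (F OR T).
(2) not (complaint lodged) — met.
(a) proximate cause — not met.
(b) no assumed risk — not met.
(i) public area — fails.
(ii) no remedial action — holds.
(c) = F AND T = false.
So (3) is not satisfied (F OR F OR F).
So Overall is not satisfied (T AND T AND F).
Exception (not open/obvious) — not satisfied.
Result: main false OR exception false → false.

No — not liable.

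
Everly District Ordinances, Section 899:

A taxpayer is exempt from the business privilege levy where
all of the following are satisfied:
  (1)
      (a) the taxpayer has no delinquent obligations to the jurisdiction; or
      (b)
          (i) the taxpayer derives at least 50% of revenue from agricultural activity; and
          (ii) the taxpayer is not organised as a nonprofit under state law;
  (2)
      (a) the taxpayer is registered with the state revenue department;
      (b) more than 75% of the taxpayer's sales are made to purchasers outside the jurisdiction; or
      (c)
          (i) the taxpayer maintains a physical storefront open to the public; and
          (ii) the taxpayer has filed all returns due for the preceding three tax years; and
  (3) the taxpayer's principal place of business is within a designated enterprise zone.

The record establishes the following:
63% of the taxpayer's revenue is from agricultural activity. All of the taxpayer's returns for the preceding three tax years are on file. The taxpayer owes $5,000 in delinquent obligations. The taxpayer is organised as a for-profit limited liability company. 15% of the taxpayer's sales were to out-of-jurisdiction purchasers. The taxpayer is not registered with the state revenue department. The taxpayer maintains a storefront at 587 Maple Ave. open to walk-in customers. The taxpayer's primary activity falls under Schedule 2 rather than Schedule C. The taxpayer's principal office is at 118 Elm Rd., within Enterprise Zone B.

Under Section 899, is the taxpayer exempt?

(a) no delinquency — not met.
(i) ≥50% agricultural — met.
(ii) not (nonprofit) — satisfied.
(b): T AND T → true.
(1) = F OR T = true.
(a) state-registered — not met.
(b) >75% out-of-jur. sales — not satisfied.
(i) has storefront — holds.
(ii) returns current — holds.
(c) = T AND T = true.
(2) = F OR F OR T = true.
(3) in enterprise zone — met.
Overall: T AND T AND T → true.

Yes — exempt.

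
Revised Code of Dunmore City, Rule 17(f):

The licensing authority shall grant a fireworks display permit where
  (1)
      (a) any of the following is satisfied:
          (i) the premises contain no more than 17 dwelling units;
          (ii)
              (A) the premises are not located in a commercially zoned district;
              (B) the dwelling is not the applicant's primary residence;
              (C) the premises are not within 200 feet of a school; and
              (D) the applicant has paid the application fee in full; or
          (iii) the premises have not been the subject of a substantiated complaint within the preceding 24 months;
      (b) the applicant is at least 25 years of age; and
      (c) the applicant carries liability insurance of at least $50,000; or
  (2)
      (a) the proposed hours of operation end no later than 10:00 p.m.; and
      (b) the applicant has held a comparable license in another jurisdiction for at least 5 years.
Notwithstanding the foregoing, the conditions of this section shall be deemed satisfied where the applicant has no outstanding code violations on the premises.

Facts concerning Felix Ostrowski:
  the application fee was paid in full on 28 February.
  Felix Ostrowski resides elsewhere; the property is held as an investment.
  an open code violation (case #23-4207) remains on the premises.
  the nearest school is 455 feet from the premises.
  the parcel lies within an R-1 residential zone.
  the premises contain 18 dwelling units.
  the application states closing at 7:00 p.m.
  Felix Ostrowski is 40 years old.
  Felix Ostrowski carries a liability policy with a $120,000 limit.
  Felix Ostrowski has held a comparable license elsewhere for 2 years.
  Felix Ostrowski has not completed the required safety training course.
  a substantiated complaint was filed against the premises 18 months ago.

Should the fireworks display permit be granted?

(i) ≤ 17 units — fails.
(A) not (commercially zoned) — satisfied.
(B) not (primary residence) — met.
(C) ≥200 ft from school — satisfied.
(D) fee paid — met.
So (ii) is satisfied (T AND T AND T AND T).
(iii) no complaint in 24 mo. — fails.
(a): F OR T OR F → true.
(b) age ≥ 25 — holds.
(c) insurance ≥ $50,000 — satisfied.
(1): T AND T AND T → true.
(a) closes by 10 p.m. — satisfied.
(b) prior license ≥ 5 yr — fails.
(2) = T AND F = false.
So Overall is satisfied (T OR F).
Exception (no code violations) — not satisfied.
Result: main true OR exception false → true.

Yes — granted.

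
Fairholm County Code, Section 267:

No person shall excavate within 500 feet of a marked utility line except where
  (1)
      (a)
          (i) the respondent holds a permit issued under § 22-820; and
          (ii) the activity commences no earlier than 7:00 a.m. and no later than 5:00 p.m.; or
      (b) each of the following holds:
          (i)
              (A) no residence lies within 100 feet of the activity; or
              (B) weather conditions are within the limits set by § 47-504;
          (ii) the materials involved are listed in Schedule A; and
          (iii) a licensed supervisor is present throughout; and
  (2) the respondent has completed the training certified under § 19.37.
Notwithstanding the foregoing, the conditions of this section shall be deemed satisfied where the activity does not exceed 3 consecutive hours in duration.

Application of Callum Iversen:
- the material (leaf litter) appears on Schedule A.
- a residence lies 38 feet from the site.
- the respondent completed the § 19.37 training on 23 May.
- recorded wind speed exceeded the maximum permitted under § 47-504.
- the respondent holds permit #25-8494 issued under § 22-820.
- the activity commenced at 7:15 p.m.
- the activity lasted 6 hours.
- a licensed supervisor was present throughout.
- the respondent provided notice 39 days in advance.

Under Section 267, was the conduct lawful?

(i) holds permit — satisfied.
(ii) start within hours — not met.
(a) = T AND F = false.
(A) no residence in 100 ft — not met.
(B) weather ok — fails.
(i): F OR F → false.
(ii) Schedule A material — met.
(iii) supervisor present — met.
So (b) is not satisfied (F AND T AND T).
So (1) is not satisfied (F OR F).
(2) training certified — holds.
Overall: F AND T → false.
Exception (≤ 3 hrs duration) — not satisfied.
Result: main false OR exception false → false.

No — unlawful.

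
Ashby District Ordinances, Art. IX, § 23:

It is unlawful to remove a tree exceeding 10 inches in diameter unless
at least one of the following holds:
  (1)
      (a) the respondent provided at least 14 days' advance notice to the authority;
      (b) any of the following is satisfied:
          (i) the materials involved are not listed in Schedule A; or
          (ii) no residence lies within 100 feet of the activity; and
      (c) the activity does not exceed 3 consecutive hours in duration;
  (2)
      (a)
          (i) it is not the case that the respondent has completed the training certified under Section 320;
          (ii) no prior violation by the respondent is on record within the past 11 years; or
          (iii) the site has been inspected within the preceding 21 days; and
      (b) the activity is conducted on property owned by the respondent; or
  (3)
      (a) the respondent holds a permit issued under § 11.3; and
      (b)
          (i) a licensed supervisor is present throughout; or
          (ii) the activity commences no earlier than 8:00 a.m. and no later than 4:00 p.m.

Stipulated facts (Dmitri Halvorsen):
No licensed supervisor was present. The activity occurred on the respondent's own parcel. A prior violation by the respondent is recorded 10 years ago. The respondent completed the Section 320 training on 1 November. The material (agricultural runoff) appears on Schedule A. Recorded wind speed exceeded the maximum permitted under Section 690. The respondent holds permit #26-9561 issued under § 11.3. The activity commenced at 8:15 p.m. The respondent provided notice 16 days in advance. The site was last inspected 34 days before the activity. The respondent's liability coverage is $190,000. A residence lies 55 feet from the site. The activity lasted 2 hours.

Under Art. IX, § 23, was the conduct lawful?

(a) ≥14 days' notice — holds.
(i) not (Schedule A material) — fails.
(ii) no residence in 100 ft — not satisfied.
So (b) is not satisfied (F OR F).
(c) ≤ 3 hrs duration — holds.
(1): T AND F AND T → false.
(i) not (training certified) — fails.
(ii) no prior violation — not satisfied.
(iii) site inspected — not met.
(a) = F OR F OR F = false.
(b) own property — holds.
So (2) is not satisfied (F AND T).
(a) holds permit — satisfied.
(i) supervisor present — not met.
(ii) start within hours — not satisfied.
(b): F OR F → false.
So (3) is not satisfied (T AND F).
Overall: F OR F OR F → false.

No — unlawful.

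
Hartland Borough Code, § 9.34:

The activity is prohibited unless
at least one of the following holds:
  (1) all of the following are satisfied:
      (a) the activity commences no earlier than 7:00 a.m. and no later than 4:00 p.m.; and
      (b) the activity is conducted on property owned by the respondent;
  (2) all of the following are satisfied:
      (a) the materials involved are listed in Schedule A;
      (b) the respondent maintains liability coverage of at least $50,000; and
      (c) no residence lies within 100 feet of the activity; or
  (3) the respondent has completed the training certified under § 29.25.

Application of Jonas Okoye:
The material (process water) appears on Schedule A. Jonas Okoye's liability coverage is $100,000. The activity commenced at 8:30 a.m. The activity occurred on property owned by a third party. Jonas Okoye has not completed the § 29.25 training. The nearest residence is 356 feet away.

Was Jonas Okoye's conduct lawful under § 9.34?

Yes — lawful.

(a) start within hours — holds.
(b) own property — fails.
(1): T AND F → false.
(a) Schedule A material — met.
(b) coverage ≥ $50,000 — met.
(c) no residence in 100 ft — holds.
(2) = T AND T AND T = true.
(3) training certified — not satisfied.
So Overall is satisfied (F OR T OR F).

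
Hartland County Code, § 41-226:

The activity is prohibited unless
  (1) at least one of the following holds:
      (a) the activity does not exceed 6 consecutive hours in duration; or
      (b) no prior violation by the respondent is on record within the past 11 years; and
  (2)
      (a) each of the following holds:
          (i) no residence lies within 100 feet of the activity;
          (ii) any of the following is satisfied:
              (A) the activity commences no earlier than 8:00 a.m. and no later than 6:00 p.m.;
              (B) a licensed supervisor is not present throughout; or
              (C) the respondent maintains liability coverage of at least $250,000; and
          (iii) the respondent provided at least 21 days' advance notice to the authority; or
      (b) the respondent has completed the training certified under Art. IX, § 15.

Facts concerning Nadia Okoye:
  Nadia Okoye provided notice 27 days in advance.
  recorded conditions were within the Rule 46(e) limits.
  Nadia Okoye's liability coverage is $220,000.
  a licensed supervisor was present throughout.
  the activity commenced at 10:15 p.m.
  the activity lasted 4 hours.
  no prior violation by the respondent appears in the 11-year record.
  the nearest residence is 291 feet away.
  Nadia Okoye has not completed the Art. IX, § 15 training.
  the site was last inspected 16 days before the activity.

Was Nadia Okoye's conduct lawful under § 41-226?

(a) ≤ 6 hrs duration — satisfied.
(b) no prior violation — holds.
(1): T OR T → true.
(i) no residence in 100 ft — holds.
(A) start within hours — not met.
(B) not (supervisor present) — fails.
(C) coverage ≥ $250,000 — not met.
(ii): F OR F OR F → false.
(iii) ≥21 days' notice — holds.
So (a) is not satisfied (T AND F AND T).
(b) training certified — not satisfied.
So (2) is not satisfied (F OR F).
So Overall is not satisfied (T AND F).

No — unlawful.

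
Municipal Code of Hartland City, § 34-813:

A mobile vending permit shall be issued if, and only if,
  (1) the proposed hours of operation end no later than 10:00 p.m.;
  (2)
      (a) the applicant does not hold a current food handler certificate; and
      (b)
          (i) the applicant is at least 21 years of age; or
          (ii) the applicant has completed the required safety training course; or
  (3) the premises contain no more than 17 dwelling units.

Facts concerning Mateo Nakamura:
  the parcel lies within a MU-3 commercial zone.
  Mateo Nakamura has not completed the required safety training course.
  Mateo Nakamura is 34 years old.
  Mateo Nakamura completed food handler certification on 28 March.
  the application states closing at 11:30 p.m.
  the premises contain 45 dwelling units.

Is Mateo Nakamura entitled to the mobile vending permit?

(1) closes by 10 p.m. — not satisfied.
(a) not (food handler cert.) — not satisfied.
(i) age ≥ 21 — satisfied.
(ii) safety training — not met.
(b): T OR F → true.
(2) = F AND T = false.
(3) ≤ 17 units — fails.
So Overall is not satisfied (F OR F OR F).

No — denied.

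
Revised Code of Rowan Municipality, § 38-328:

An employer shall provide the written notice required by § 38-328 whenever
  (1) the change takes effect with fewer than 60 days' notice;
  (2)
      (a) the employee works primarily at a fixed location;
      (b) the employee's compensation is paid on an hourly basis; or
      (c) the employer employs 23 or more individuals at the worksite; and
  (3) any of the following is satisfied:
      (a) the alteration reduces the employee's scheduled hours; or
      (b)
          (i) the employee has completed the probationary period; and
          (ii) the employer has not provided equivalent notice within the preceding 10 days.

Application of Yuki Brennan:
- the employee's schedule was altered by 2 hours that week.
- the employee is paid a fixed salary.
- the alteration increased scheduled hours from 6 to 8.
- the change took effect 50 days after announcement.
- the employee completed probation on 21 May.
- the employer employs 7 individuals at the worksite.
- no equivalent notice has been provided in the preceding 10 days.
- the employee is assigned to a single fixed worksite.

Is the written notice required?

(1) < 60 days' notice — holds.
(a) fixed location — met.
(b) hourly-paid — fails.
(c) ≥ 23 at site — not met.
(2) = T OR F OR F = true.
(a) hours reduced — not met.
(i) past probation — met.
(ii) no recent notice — satisfied.
(b): T AND T → true.
(3) = F OR T = true.
So Overall is satisfied (T AND T AND T).

Yes — required.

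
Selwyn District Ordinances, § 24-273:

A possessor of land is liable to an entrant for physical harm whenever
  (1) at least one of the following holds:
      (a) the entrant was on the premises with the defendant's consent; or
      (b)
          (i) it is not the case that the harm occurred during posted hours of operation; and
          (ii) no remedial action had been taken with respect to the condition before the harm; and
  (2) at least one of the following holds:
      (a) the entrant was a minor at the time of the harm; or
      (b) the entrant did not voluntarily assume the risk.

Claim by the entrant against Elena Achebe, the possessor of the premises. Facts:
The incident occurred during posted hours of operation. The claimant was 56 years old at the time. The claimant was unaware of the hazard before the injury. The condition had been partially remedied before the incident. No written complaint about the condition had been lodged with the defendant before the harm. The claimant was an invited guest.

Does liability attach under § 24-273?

Yes — liable.

(a) consent to enter — satisfied.
(i) not (during posted hours) — fails.
(ii) no remedial action — not satisfied.
So (b) is not satisfied (F AND F).
(1): T OR F → true.
(a) entrant a minor — not satisfied.
(b) no assumed risk — satisfied.
So (2) is satisfied (F OR T).
So Overall is satisfied (T AND T).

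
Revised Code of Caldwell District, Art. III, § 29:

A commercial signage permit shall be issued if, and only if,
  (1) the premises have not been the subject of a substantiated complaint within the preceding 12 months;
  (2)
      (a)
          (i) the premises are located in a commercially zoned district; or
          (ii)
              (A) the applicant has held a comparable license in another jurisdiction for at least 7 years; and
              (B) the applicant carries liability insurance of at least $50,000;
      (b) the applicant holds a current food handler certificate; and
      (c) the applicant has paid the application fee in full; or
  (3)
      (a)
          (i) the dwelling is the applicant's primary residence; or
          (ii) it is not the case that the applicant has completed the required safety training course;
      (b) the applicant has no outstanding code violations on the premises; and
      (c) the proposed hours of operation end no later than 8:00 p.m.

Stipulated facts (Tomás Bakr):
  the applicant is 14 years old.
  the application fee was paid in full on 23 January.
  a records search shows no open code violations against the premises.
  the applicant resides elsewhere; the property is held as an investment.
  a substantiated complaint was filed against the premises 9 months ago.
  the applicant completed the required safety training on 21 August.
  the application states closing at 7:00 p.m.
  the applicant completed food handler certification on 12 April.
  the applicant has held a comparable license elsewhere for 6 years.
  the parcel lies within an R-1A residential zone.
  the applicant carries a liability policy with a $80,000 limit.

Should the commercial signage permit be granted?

(1) no complaint in 12 mo. — fails.
(i) commercially zoned — fails.
(A) prior license ≥ 7 yr — not met.
(B) insurance ≥ $50,000 — holds.
So (ii) is not satisfied (F AND T).
(a) = F OR F = false.
(b) food handler cert. — met.
(c) fee paid — met.
So (2) is not satisfied (F AND T AND T).
(i) primary residence — not met.
(ii) not (safety training) — fails.
(a) = F OR F = false.
(b) no code violations — satisfied.
(c) closes by 8 p.m. — holds.
(3) = F AND T AND T = false.
So Overall is not satisfied (F OR F OR F).

No — denied.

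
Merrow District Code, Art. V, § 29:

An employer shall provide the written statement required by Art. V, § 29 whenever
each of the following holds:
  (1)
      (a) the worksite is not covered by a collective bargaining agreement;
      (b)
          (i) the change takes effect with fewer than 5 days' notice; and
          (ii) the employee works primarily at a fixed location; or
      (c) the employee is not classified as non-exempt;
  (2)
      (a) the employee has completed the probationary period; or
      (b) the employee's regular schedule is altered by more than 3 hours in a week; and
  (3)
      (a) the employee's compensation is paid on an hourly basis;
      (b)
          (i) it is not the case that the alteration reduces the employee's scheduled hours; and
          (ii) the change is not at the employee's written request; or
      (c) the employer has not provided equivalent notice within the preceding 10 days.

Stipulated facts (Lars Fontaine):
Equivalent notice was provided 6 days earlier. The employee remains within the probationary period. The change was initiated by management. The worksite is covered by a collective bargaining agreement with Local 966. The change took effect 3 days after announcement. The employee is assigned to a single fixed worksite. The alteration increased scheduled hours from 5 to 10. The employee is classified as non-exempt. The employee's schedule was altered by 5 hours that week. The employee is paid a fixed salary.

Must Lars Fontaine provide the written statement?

Yes — required.

(a) no CBA — not satisfied.
(i) < 5 days' notice — met.
(ii) fixed location — holds.
(b): T AND T → true.
(c) not (non-exempt) — not met.
(1): F OR T OR F → true.
(a) past probation — not met.
(b) schedule shift > 3h — satisfied.
(2) = F OR T = true.
(a) hourly-paid — not met.
(i) not (hours reduced) — holds.
(ii) not employee-requested — holds.
(b): T AND T → true.
(c) no recent notice — not met.
(3) = F OR T OR F = true.
Overall = T AND T AND T = true.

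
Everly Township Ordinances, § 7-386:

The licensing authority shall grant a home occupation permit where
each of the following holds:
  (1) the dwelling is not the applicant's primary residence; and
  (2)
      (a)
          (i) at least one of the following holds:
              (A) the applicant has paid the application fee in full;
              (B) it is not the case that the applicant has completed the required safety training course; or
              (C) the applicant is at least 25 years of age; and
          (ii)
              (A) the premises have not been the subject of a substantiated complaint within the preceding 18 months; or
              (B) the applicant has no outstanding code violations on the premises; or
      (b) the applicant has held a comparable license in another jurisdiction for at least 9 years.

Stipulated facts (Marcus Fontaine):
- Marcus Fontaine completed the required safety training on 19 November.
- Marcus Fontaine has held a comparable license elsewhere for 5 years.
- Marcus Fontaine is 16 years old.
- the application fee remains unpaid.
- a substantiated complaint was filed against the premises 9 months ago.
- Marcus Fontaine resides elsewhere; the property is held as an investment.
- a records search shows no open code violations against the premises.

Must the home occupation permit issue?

No — denied.

(1) not (primary residence) — met.
(A) fee paid — not met.
(B) not (safety training) — not met.
(C) age ≥ 25 — not met.
So (i) is not satisfied (F OR F OR F).
(A) no complaint in 18 mo. — fails.
(B) no code violations — met.
So (ii) is satisfied (F OR T).
(a): F AND T → false.
(b) prior license ≥ 9 yr — fails.
So (2) is not satisfied (F OR F).
So Overall is not satisfied (T AND F).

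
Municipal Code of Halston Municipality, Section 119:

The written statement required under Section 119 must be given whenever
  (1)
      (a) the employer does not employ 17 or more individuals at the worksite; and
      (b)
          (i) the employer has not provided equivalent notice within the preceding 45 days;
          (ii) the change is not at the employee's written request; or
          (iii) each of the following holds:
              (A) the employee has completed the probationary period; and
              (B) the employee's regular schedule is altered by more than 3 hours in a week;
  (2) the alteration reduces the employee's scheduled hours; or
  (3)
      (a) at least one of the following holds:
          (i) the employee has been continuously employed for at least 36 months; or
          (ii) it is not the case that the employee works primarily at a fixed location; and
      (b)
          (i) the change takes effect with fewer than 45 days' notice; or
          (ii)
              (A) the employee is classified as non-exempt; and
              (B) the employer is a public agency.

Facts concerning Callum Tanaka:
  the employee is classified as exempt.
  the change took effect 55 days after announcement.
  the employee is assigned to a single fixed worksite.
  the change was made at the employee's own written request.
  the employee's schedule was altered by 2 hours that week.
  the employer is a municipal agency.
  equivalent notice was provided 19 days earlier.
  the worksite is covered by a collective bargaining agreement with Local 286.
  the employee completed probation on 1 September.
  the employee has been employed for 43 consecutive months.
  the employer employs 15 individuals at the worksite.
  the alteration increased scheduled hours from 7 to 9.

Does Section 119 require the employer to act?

(a) not (≥ 17 at site) — met.
(i) no recent notice — fails.
(ii) not employee-requested — not met.
(A) past probation — met.
(B) schedule shift > 3h — not met.
(iii) = T AND F = false.
(b): F OR F OR F → false.
So (1) is not satisfied (T AND F).
(2) hours reduced — fails.
(i) tenure ≥ 36 mo. — met.
(ii) not (fixed location) — fails.
(a) = T OR F = true.
(i) < 45 days' notice — not satisfied.
(A) non-exempt — not satisfied.
(B) public agency — holds.
(ii): F AND T → false.
(b): F OR F → false.
So (3) is not satisfied (T AND F).
Overall = F OR F OR F = false.

No — not required.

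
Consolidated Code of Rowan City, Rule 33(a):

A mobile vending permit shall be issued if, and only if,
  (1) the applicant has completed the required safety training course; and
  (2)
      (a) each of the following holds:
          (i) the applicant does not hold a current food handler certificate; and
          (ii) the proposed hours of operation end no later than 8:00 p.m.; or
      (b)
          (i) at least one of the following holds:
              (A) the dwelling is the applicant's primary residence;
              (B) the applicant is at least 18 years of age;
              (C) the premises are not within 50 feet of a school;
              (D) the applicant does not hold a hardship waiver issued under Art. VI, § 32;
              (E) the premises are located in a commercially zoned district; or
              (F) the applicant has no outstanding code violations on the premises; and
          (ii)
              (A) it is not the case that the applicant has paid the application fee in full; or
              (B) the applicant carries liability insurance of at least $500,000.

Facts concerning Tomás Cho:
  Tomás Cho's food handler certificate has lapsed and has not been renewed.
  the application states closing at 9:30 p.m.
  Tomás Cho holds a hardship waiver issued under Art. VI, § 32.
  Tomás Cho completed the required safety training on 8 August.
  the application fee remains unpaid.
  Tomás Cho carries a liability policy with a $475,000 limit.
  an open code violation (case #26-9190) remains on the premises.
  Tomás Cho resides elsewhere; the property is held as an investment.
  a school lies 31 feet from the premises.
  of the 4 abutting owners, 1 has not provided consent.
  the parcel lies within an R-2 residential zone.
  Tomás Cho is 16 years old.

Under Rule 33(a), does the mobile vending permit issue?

(1) safety training — holds.
(i) not (food handler cert.) — holds.
(ii) closes by 8 p.m. — not met.
So (a) is not satisfied (T AND F).
(A) primary residence — fails.
(B) age ≥ 18 — not satisfied.
(C) ≥50 ft from school — not met.
(D) not (hardship waiver) — not satisfied.
(E) commercially zoned — not satisfied.
(F) no code violations — not satisfied.
(i) = F OR F OR F OR F OR F OR F = false.
(A) not (fee paid) — holds.
(B) insurance ≥ $500,000 — not met.
(ii): T OR F → true.
(b): F AND T → false.
(2) = F OR F = false.
Overall = T AND F = false.

No — denied.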